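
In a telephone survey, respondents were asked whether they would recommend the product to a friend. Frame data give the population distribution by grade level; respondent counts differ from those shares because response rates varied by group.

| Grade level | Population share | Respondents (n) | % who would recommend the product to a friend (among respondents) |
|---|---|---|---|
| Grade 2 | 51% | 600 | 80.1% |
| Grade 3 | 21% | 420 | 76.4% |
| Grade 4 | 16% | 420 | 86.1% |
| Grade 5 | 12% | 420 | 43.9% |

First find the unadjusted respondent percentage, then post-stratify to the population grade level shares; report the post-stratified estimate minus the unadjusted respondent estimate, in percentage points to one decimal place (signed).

Unadjusted (pooled respondent) estimate weights by respondent counts:
  (600/1860)×80.1 + (420/1860)×76.4 + (420/1860)×86.1 + (420/1860)×43.9 = 72.4452%
Post-stratifying to population shares instead:
  0.51×80.1 + 0.21×76.4 + 0.16×86.1 + 0.12×43.9 = 75.939%
Difference = 75.939 − 72.4452 = 3.4938 pp.

+3.5 percentage points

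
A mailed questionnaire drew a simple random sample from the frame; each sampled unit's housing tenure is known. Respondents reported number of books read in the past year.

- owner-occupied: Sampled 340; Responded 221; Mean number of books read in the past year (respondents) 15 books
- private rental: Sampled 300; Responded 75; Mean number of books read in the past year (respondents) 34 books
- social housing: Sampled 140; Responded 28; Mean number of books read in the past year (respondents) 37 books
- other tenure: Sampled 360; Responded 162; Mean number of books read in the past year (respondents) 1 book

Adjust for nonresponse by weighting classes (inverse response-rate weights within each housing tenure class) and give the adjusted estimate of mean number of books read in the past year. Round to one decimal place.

Response rates by class: owner-occupied 221/340 = 65%, private rental 75/300 = 25%, social housing 28/140 = 20%, other tenure 162/360 = 45%.
With weight = n_sampled/n_responded per class, the weighted class total is n_sampled:
  owner-occupied: 340 × 15 = 5100
  private rental: 300 × 34 = 10,200
  social housing: 140 × 37 = 5180
  other tenure: 360 × 1 = 360
Adjusted estimate = 20,840 / 1,140 = 18.2807 → 18.3.

18.3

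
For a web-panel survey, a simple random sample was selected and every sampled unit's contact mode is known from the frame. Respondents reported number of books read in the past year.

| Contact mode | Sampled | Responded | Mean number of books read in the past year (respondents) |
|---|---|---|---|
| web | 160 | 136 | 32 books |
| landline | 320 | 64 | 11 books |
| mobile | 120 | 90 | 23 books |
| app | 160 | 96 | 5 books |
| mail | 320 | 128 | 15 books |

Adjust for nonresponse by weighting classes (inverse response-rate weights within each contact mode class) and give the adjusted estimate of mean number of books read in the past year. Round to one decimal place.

15.7

Class response rates: web 136/160 = 85%, landline 64/320 = 20%, mobile 90/120 = 75%, app 96/160 = 60%, mail 128/320 = 40%.
Inverse-response-rate weighting restores each class to its sampled count, so class totals weight by n_sampled:
  web: 160 × 32 = 5120
  landline: 320 × 11 = 3520
  mobile: 120 × 23 = 2760
  app: 160 × 5 = 800
  mail: 320 × 15 = 4800
Adjusted estimate = 17,000 / 1,080 = 15.7407 → 15.7.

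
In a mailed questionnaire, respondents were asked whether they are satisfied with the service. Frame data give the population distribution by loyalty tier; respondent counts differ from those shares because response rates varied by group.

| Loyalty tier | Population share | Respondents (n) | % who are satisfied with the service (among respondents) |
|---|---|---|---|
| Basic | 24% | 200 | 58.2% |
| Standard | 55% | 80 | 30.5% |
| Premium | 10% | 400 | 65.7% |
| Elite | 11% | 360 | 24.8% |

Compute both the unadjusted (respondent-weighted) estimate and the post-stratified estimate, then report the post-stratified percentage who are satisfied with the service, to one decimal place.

40.0%

Naive respondent-only estimate (weights = respondent counts):
  (200/1040)×58.2 + (80/1040)×30.5 + (400/1040)×65.7 + (360/1040)×24.8 = 47.3923%
Reweighting by population loyalty tier shares:
  0.24×58.2 + 0.55×30.5 + 0.1×65.7 + 0.11×24.8 = 40.041%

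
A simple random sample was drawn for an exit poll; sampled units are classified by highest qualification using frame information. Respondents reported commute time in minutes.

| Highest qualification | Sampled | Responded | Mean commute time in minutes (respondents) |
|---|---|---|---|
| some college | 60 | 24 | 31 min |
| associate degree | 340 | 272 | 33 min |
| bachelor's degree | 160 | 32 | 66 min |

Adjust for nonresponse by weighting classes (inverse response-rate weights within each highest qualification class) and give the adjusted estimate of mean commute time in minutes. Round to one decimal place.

42.2

Class response rates: some college 24/60 = 40%, associate degree 272/340 = 80%, bachelor's degree 32/160 = 20%.
Inverse-response-rate weighting restores each class to its sampled count, so class totals weight by n_sampled:
  some college: 60 × 31 = 1860
  associate degree: 340 × 33 = 11,220
  bachelor's degree: 160 × 66 = 10,560
Adjusted estimate = 23,640 / 560 = 42.2143 → 42.2.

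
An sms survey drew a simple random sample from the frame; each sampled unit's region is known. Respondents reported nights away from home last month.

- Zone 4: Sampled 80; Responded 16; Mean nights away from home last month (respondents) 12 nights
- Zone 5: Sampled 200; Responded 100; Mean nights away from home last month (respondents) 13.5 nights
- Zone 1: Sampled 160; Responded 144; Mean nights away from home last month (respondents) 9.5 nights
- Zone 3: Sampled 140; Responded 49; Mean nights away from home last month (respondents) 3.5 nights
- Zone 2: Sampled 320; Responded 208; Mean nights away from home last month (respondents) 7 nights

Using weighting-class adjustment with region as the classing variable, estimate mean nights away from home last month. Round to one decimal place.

8.8

Class response rates: Zone 4 16/80 = 20%, Zone 5 100/200 = 50%, Zone 1 144/160 = 90%, Zone 3 49/140 = 35%, Zone 2 208/320 = 65%.
Inverse-response-rate weighting restores each class to its sampled count, so class totals weight by n_sampled:
  Zone 4: 80 × 12 = 960
  Zone 5: 200 × 13.5 = 2700
  Zone 1: 160 × 9.5 = 1520
  Zone 3: 140 × 3.5 = 490
  Zone 2: 320 × 7 = 2240
Adjusted estimate = 7910 / 900 = 8.78889 → 8.8.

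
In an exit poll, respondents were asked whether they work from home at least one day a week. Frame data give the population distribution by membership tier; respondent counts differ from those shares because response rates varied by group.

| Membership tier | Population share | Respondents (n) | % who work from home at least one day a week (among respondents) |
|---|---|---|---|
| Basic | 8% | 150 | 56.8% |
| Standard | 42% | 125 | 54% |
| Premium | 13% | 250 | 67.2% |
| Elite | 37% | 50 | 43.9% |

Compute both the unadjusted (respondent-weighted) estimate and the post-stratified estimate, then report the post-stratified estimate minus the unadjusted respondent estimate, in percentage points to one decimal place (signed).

Without adjustment, the pooled respondent share is:
  (150/575)×56.8 + (125/575)×54 + (250/575)×67.2 + (50/575)×43.9 = 59.5913%
Post-stratifying to population shares instead:
  0.08×56.8 + 0.42×54 + 0.13×67.2 + 0.37×43.9 = 52.203%
Difference = 52.203 − 59.5913 = -7.3883 pp.

-7.4 percentage points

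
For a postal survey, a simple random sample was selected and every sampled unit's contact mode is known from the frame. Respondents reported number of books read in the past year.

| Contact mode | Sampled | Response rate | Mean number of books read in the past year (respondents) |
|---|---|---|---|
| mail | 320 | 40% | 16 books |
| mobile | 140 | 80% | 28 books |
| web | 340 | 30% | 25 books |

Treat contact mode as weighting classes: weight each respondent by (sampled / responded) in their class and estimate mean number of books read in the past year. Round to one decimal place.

21.9

Each respondent's weight = sampled/responded in their class; summing within a class gives n_sampled, so:
  mail: 320 × 16 = 5120
  mobile: 140 × 28 = 3920
  web: 340 × 25 = 8500
Adjusted estimate = 17,540 / 800 = 21.925 → 21.9.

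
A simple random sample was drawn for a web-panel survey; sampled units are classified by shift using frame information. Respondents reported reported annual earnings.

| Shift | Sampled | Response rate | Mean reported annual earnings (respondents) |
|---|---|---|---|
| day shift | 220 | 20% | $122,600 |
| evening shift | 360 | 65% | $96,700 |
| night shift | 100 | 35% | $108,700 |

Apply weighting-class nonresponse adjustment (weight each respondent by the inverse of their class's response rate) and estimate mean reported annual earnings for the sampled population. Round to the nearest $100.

Inverse-response-rate weighting restores each class to its sampled count, so class totals weight by n_sampled:
  day shift: 220 × 122,600 = 26,972,000
  evening shift: 360 × 96,700 = 34,812,000
  night shift: 100 × 108,700 = 10,870,000
Adjusted estimate = 72,654,000 / 680 = 106844 → $106,800.

$106,800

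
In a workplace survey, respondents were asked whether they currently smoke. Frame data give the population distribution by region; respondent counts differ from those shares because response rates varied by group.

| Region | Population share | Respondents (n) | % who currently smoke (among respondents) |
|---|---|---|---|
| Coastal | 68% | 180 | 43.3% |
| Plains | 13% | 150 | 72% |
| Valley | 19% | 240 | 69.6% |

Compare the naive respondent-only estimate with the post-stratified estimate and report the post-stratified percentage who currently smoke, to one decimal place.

Naive respondent-only estimate (weights = respondent counts):
  (180/570)×43.3 + (150/570)×72 + (240/570)×69.6 = 61.9263%
Post-stratified estimate weights by population shares:
  0.68×43.3 + 0.13×72 + 0.19×69.6 = 52.028%

52.0%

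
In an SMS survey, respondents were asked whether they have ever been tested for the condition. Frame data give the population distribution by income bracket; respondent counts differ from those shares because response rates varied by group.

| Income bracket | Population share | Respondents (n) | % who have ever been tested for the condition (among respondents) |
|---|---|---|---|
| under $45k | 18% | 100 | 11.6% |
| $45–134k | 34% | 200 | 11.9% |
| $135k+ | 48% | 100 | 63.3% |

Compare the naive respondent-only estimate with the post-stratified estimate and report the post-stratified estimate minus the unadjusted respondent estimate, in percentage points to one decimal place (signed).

Naive respondent-only estimate (weights = respondent counts):
  (100/400)×11.6 + (200/400)×11.9 + (100/400)×63.3 = 24.675%
Post-stratified estimate weights by population shares:
  0.18×11.6 + 0.34×11.9 + 0.48×63.3 = 36.518%
Difference = 36.518 − 24.675 = 11.843 pp.

+11.8 percentage points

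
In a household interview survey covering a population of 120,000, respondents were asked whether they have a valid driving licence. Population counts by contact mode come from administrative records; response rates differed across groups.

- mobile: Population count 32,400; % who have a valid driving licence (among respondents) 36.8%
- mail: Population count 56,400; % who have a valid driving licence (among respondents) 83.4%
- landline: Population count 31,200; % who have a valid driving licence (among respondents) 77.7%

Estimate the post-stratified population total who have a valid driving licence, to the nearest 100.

83,200

Each cell contributes its population count × the respondent rate:
  mobile: 32,400 × 36.8% = 11923.2
  mail: 56,400 × 83.4% = 47037.6
  landline: 31,200 × 77.7% = 24242.4
Estimated total = 83203.2 → 83,200.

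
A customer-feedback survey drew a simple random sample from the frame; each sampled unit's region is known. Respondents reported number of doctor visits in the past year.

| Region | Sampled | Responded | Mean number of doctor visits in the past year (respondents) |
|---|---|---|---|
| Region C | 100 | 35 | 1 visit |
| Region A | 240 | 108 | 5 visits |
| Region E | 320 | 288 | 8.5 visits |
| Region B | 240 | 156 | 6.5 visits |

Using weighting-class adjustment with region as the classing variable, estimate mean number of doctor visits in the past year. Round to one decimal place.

6.2

Class response rates: Region C 35/100 = 35%, Region A 108/240 = 45%, Region E 288/320 = 90%, Region B 156/240 = 65%.
Each respondent's weight = sampled/responded in their class; summing within a class gives n_sampled, so:
  Region C: 100 × 1 = 100
  Region A: 240 × 5 = 1200
  Region E: 320 × 8.5 = 2720
  Region B: 240 × 6.5 = 1560
Adjusted estimate = 5580 / 900 = 6.2 → 6.2.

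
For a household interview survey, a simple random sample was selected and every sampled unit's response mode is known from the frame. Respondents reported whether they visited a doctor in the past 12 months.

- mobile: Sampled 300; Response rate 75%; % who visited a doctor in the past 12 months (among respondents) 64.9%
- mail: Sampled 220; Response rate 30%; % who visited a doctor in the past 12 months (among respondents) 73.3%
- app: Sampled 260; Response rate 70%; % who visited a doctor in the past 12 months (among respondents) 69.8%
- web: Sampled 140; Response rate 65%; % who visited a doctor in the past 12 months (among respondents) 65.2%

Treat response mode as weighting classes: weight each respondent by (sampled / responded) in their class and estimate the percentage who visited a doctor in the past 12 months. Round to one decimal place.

68.3%

With weight = n_sampled/n_responded per class, the weighted class total is n_sampled:
  mobile: 300 × 64.9 = 19,470
  mail: 220 × 73.3 = 16,126
  app: 260 × 69.8 = 18,148
  web: 140 × 65.2 = 9128
Adjusted estimate = 62,872 / 920 = 68.3391 → 68.3%.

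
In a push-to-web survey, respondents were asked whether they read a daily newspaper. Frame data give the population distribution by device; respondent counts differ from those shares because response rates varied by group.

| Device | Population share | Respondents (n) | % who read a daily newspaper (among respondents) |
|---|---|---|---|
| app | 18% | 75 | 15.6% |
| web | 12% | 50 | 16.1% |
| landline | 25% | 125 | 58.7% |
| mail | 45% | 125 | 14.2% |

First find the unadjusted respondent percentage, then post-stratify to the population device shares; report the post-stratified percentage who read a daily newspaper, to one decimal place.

25.8%

Without adjustment, the pooled respondent share is:
  (75/375)×15.6 + (50/375)×16.1 + (125/375)×58.7 + (125/375)×14.2 = 29.5667%
Post-stratifying to population shares instead:
  0.18×15.6 + 0.12×16.1 + 0.25×58.7 + 0.45×14.2 = 25.805%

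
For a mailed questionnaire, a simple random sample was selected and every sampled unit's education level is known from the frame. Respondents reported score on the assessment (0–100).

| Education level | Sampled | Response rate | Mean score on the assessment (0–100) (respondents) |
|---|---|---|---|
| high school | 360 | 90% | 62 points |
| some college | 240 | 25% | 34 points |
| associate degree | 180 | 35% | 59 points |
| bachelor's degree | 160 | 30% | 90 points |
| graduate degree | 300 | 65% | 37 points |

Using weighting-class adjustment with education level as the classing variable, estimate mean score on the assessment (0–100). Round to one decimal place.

53.7

Each respondent's weight = sampled/responded in their class; summing within a class gives n_sampled, so:
  high school: 360 × 62 = 22,320
  some college: 240 × 34 = 8160
  associate degree: 180 × 59 = 10,620
  bachelor's degree: 160 × 90 = 14,400
  graduate degree: 300 × 37 = 11,100
Adjusted estimate = 66,600 / 1,240 = 53.7097 → 53.7.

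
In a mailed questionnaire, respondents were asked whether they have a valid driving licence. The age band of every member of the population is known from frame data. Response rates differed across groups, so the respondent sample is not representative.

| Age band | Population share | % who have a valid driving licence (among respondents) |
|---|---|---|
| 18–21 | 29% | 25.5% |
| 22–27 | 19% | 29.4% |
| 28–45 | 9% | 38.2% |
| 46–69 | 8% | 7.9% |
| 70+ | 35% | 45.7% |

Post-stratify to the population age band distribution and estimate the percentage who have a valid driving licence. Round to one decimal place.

33.0%

Post-stratification weights by population share, not respondent share:
  18–21: 0.29 × 25.5 = 7.395
  22–27: 0.19 × 29.4 = 5.586
  28–45: 0.09 × 38.2 = 3.438
  46–69: 0.08 × 7.9 = 0.632
  70+: 0.35 × 45.7 = 15.995
Post-stratified estimate = 33.046 → 33.0%.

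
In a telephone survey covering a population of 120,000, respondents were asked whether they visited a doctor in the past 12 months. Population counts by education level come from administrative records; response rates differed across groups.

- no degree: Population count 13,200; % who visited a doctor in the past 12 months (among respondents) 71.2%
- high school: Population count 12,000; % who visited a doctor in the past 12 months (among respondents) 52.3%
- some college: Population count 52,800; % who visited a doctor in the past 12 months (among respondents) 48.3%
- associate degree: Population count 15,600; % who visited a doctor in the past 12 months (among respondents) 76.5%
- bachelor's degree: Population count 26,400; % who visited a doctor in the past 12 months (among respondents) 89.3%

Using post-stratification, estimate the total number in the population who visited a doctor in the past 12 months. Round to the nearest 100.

Estimated count per cell = population count × respondent percentage:
  no degree: 13,200 × 71.2% = 9398.4
  high school: 12,000 × 52.3% = 6276
  some college: 52,800 × 48.3% = 25502.4
  associate degree: 15,600 × 76.5% = 11,934
  bachelor's degree: 26,400 × 89.3% = 23575.2
Estimated total = 76,686 → 76,700.

76,700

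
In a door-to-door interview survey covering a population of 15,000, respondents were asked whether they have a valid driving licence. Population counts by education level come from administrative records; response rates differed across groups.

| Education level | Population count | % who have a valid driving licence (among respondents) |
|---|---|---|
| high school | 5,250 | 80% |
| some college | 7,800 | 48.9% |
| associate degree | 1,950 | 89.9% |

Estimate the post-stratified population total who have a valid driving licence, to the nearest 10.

9,770

Apply each group's respondent rate to its population count:
  high school: 5,250 × 80% = 4200
  some college: 7,800 × 48.9% = 3814.2
  associate degree: 1,950 × 89.9% = 1753.05
Estimated total = 9767.25 → 9,770.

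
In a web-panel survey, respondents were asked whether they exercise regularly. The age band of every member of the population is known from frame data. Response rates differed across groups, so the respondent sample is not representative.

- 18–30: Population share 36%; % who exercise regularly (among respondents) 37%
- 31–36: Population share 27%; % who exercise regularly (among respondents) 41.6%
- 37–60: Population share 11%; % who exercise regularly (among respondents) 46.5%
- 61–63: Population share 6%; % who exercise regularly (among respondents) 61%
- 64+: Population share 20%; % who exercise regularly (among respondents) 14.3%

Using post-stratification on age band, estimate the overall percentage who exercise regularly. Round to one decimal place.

36.2%

Weight each group's respondent value by its population share:
  18–30: 0.36 × 37 = 13.32
  31–36: 0.27 × 41.6 = 11.232
  37–60: 0.11 × 46.5 = 5.115
  61–63: 0.06 × 61 = 3.66
  64+: 0.2 × 14.3 = 2.86
Post-stratified estimate = 36.187 → 36.2%.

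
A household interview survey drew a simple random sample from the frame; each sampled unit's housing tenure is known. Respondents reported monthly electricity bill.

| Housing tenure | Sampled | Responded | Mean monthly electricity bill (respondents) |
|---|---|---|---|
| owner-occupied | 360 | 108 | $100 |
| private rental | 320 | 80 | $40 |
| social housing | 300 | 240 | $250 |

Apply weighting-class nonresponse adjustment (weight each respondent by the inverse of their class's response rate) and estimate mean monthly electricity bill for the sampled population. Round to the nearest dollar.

Class response rates: owner-occupied 108/360 = 30%, private rental 80/320 = 25%, social housing 240/300 = 80%.
Weighting each respondent by the inverse class response rate inflates each class back to its sampled size, so the class weight is n_sampled:
  owner-occupied: 360 × 100 = 36,000
  private rental: 320 × 40 = 12,800
  social housing: 300 × 250 = 75,000
Adjusted estimate = 123,800 / 980 = 126.327 → $126.

$126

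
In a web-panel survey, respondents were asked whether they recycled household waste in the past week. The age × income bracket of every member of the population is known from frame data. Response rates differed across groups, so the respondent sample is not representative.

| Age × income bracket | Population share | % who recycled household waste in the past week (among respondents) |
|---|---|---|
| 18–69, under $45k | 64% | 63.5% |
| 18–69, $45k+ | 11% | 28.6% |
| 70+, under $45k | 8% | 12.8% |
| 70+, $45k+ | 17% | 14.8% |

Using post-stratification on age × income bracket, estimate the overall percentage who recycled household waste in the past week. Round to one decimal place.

Each cell contributes population-share × respondent value:
  18–69, under $45k: 0.64 × 63.5 = 40.64
  18–69, $45k+: 0.11 × 28.6 = 3.146
  70+, under $45k: 0.08 × 12.8 = 1.024
  70+, $45k+: 0.17 × 14.8 = 2.516
Post-stratified estimate = 47.326 → 47.3%.

47.3%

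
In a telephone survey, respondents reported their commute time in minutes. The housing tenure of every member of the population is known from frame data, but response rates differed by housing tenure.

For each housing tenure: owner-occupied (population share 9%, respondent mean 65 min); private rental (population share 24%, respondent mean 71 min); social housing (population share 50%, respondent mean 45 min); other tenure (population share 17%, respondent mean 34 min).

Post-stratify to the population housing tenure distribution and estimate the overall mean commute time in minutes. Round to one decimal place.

51.2

Reweight to the known housing tenure distribution:
  owner-occupied: 0.09 × 65 = 5.85
  private rental: 0.24 × 71 = 17.04
  social housing: 0.5 × 45 = 22.5
  other tenure: 0.17 × 34 = 5.78
Post-stratified estimate = 51.17 → 51.2.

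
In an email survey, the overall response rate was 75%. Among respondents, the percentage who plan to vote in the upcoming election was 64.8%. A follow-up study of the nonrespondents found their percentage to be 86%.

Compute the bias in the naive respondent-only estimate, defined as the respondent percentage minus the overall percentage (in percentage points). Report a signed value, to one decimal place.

Nonresponse fraction = 1 − 0.75 = 0.25.
Bias = (nonresponse fraction) × (respondent percentage − nonrespondent percentage)
     = 0.25 × (64.8 − 86) = 0.25 × -21.2 = -5.3.

-5.3 percentage points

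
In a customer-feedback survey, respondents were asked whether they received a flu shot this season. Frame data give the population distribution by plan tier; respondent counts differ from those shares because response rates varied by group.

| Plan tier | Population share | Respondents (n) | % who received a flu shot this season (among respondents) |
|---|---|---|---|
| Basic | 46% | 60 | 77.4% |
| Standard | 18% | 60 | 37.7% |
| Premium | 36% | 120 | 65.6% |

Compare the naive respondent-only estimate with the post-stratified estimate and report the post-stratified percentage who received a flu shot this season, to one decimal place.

66.0%

Without adjustment, the pooled respondent share is:
  (60/240)×77.4 + (60/240)×37.7 + (120/240)×65.6 = 61.575%
Post-stratified estimate weights by population shares:
  0.46×77.4 + 0.18×37.7 + 0.36×65.6 = 66.006%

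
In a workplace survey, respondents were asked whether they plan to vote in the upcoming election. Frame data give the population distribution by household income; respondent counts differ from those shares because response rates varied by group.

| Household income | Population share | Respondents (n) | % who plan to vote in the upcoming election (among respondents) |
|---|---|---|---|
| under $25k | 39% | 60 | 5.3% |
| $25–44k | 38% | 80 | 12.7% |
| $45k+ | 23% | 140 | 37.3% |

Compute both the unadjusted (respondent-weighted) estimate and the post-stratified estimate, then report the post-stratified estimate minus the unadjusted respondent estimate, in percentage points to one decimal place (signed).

-7.9 percentage points

Naive respondent-only estimate (weights = respondent counts):
  (60/280)×5.3 + (80/280)×12.7 + (140/280)×37.3 = 23.4143%
Post-stratified estimate weights by population shares:
  0.39×5.3 + 0.38×12.7 + 0.23×37.3 = 15.472%
Difference = 15.472 − 23.4143 = -7.9423 pp.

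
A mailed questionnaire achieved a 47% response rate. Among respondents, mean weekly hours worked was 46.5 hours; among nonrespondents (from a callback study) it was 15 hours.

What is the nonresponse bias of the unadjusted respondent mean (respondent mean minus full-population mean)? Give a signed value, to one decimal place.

+16.7

Nonresponse fraction = 1 − 0.47 = 0.53.
Bias = (nonresponse fraction) × (respondent mean − nonrespondent mean)
     = 0.53 × (46.5 − 15) = 0.53 × 31.5 = 16.695.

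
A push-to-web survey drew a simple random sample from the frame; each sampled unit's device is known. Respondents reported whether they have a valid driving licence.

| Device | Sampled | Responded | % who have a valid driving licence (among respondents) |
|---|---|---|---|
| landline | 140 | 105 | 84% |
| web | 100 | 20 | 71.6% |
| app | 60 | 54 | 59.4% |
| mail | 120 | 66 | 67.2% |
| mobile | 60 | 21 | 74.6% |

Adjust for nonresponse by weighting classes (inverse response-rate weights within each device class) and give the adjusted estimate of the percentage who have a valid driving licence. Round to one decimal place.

73.0%

Response rates by class: landline 105/140 = 75%, web 20/100 = 20%, app 54/60 = 90%, mail 66/120 = 55%, mobile 21/60 = 35%.
With weight = n_sampled/n_responded per class, the weighted class total is n_sampled:
  landline: 140 × 84 = 11,760
  web: 100 × 71.6 = 7160
  app: 60 × 59.4 = 3564
  mail: 120 × 67.2 = 8064
  mobile: 60 × 74.6 = 4476
Adjusted estimate = 35,024 / 480 = 72.9667 → 73.0%.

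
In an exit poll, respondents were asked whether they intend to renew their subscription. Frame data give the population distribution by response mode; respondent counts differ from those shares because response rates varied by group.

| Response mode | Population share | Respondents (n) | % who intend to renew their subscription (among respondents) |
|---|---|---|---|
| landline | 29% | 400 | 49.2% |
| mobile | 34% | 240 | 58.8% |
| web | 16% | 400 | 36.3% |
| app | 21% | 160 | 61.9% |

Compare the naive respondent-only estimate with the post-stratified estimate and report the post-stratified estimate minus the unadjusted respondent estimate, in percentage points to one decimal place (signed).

+4.6 percentage points

Without adjustment, the pooled respondent share is:
  (400/1200)×49.2 + (240/1200)×58.8 + (400/1200)×36.3 + (160/1200)×61.9 = 48.5133%
Post-stratifying to population shares instead:
  0.29×49.2 + 0.34×58.8 + 0.16×36.3 + 0.21×61.9 = 53.067%
Difference = 53.067 − 48.5133 = 4.5537 pp.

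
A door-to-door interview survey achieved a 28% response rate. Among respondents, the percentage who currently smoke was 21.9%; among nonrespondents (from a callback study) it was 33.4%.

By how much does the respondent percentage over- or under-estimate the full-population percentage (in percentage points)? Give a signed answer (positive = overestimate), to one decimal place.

Nonresponse fraction = 1 − 0.28 = 0.72.
Bias = (nonresponse fraction) × (respondent percentage − nonrespondent percentage)
     = 0.72 × (21.9 − 33.4) = 0.72 × -11.5 = -8.28.

-8.3 percentage points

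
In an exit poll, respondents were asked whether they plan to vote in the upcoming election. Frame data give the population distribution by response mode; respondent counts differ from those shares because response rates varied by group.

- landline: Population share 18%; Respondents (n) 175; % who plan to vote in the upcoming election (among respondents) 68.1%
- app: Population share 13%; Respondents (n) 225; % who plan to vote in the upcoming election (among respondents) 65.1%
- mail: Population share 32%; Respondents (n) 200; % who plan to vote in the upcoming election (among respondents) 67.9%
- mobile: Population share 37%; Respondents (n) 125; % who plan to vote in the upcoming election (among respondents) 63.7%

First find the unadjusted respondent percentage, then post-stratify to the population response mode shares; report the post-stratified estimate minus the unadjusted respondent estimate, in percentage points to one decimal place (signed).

-0.3 percentage points

Unadjusted (pooled respondent) estimate weights by respondent counts:
  (175/725)×68.1 + (225/725)×65.1 + (200/725)×67.9 + (125/725)×63.7 = 66.3552%
Reweighting by population response mode shares:
  0.18×68.1 + 0.13×65.1 + 0.32×67.9 + 0.37×63.7 = 66.018%
Difference = 66.018 − 66.3552 = -0.3372 pp.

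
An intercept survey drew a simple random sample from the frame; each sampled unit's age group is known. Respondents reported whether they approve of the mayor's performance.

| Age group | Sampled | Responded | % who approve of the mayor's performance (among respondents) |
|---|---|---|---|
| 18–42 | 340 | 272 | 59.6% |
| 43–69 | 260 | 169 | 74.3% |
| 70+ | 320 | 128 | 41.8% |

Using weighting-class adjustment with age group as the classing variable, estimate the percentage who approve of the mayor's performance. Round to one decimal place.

57.6%

Response rates by class: 18–42 272/340 = 80%, 43–69 169/260 = 65%, 70+ 128/320 = 40%.
Weighting each respondent by the inverse class response rate inflates each class back to its sampled size, so the class weight is n_sampled:
  18–42: 340 × 59.6 = 20,264
  43–69: 260 × 74.3 = 19,318
  70+: 320 × 41.8 = 13,376
Adjusted estimate = 52,958 / 920 = 57.563 → 57.6%.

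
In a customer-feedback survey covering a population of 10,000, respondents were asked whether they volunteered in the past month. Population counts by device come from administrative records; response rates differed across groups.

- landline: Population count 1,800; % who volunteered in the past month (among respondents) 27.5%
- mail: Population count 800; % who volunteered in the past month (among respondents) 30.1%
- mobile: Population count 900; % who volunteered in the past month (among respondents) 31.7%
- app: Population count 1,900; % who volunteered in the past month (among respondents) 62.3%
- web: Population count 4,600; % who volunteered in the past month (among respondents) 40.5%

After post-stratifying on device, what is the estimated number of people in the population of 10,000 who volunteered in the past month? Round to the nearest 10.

Each cell contributes its population count × the respondent rate:
  landline: 1,800 × 27.5% = 495
  mail: 800 × 30.1% = 240.8
  mobile: 900 × 31.7% = 285.3
  app: 1,900 × 62.3% = 1183.7
  web: 4,600 × 40.5% = 1863
Estimated total = 4067.8 → 4,070.

4,070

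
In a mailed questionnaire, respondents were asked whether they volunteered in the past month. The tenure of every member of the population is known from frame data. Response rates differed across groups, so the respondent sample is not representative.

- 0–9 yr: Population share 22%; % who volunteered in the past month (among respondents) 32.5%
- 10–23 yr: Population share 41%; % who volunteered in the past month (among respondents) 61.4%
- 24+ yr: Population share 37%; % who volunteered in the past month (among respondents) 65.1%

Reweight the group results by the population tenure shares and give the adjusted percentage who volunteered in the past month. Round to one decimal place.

Each cell contributes population-share × respondent value:
  0–9 yr: 0.22 × 32.5 = 7.15
  10–23 yr: 0.41 × 61.4 = 25.174
  24+ yr: 0.37 × 65.1 = 24.087
Post-stratified estimate = 56.411 → 56.4%.

56.4%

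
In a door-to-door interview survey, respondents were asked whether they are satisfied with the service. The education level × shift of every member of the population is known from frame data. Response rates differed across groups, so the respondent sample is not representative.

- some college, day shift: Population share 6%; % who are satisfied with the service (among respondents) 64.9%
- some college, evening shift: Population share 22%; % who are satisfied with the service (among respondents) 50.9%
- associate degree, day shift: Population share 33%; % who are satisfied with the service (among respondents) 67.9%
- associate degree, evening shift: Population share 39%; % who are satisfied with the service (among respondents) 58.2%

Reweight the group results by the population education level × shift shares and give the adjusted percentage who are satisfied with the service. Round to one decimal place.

Weight each group's respondent value by its population share:
  some college, day shift: 0.06 × 64.9 = 3.894
  some college, evening shift: 0.22 × 50.9 = 11.198
  associate degree, day shift: 0.33 × 67.9 = 22.407
  associate degree, evening shift: 0.39 × 58.2 = 22.698
Post-stratified estimate = 60.197 → 60.2%.

60.2%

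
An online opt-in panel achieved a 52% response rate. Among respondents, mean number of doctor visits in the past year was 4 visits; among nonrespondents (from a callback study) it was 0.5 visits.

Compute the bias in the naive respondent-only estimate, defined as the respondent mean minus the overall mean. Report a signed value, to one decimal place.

Nonresponse fraction = 1 − 0.52 = 0.48.
Bias = (nonresponse fraction) × (respondent mean − nonrespondent mean)
     = 0.48 × (4 − 0.5) = 0.48 × 3.5 = 1.68.

+1.7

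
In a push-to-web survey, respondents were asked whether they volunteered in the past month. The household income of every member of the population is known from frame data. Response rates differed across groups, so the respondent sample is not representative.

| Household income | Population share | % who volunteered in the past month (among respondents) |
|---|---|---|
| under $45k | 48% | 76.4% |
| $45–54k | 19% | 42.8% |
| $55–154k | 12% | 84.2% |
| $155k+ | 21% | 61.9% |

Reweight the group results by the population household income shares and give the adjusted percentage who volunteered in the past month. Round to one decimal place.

Each cell contributes population-share × respondent value:
  under $45k: 0.48 × 76.4 = 36.672
  $45–54k: 0.19 × 42.8 = 8.132
  $55–154k: 0.12 × 84.2 = 10.104
  $155k+: 0.21 × 61.9 = 12.999
Post-stratified estimate = 67.907 → 67.9%.

67.9%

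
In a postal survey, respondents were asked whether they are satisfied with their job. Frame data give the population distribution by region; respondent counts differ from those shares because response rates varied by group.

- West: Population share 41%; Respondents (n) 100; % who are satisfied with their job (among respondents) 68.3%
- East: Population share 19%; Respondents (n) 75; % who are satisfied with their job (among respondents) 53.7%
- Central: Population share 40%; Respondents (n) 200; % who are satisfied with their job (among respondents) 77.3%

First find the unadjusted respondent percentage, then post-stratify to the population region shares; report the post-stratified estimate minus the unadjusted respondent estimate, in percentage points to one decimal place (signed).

Naive respondent-only estimate (weights = respondent counts):
  (100/375)×68.3 + (75/375)×53.7 + (200/375)×77.3 = 70.18%
Reweighting by population region shares:
  0.41×68.3 + 0.19×53.7 + 0.4×77.3 = 69.126%
Difference = 69.126 − 70.18 = -1.054 pp.

-1.1 percentage points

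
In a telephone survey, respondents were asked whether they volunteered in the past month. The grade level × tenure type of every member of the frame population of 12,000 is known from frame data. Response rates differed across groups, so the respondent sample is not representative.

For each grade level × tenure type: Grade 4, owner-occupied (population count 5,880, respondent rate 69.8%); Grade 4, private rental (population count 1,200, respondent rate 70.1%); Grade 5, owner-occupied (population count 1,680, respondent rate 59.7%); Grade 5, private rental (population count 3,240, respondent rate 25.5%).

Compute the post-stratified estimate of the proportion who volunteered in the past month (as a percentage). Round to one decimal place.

Each cell contributes population-share × respondent value:
  Grade 4, owner-occupied: (5,880/12,000) × 69.8 = 34.202
  Grade 4, private rental: (1,200/12,000) × 70.1 = 7.01
  Grade 5, owner-occupied: (1,680/12,000) × 59.7 = 8.358
  Grade 5, private rental: (3,240/12,000) × 25.5 = 6.885
Post-stratified estimate = 56.455 → 56.5%.

56.5%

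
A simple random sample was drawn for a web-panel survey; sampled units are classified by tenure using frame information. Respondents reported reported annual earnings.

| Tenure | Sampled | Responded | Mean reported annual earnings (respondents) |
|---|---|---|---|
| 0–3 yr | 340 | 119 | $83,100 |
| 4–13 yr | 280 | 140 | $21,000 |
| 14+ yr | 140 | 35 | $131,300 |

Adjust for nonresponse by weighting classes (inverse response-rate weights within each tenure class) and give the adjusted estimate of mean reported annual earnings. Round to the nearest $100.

Response rates by class: 0–3 yr 119/340 = 35%, 4–13 yr 140/280 = 50%, 14+ yr 35/140 = 25%.
With weight = n_sampled/n_responded per class, the weighted class total is n_sampled:
  0–3 yr: 340 × 83,100 = 28,254,000
  4–13 yr: 280 × 21,000 = 5,880,000
  14+ yr: 140 × 131,300 = 18,382,000
Adjusted estimate = 52,516,000 / 760 = 69,100 → $69,100.

$69,100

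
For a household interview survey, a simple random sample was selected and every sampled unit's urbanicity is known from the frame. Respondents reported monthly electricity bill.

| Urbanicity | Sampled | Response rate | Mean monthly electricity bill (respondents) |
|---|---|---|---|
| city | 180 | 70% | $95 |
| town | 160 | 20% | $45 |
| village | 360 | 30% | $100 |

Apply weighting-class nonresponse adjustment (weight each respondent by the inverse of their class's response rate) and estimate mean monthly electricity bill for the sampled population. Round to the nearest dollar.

Weighting each respondent by the inverse class response rate inflates each class back to its sampled size, so the class weight is n_sampled:
  city: 180 × 95 = 17,100
  town: 160 × 45 = 7200
  village: 360 × 100 = 36,000
Adjusted estimate = 60,300 / 700 = 86.1429 → $86.

$86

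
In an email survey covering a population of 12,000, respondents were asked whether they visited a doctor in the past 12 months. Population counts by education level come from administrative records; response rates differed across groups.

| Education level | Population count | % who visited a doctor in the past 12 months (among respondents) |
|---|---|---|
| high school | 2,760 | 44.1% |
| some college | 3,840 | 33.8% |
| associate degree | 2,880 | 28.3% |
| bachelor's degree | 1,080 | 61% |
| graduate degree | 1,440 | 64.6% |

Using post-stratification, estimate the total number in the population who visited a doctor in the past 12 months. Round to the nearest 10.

4,920

Estimated count per cell = population count × respondent percentage:
  high school: 2,760 × 44.1% = 1217.16
  some college: 3,840 × 33.8% = 1297.92
  associate degree: 2,880 × 28.3% = 815.04
  bachelor's degree: 1,080 × 61% = 658.8
  graduate degree: 1,440 × 64.6% = 930.24
Estimated total = 4919.16 → 4,920.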